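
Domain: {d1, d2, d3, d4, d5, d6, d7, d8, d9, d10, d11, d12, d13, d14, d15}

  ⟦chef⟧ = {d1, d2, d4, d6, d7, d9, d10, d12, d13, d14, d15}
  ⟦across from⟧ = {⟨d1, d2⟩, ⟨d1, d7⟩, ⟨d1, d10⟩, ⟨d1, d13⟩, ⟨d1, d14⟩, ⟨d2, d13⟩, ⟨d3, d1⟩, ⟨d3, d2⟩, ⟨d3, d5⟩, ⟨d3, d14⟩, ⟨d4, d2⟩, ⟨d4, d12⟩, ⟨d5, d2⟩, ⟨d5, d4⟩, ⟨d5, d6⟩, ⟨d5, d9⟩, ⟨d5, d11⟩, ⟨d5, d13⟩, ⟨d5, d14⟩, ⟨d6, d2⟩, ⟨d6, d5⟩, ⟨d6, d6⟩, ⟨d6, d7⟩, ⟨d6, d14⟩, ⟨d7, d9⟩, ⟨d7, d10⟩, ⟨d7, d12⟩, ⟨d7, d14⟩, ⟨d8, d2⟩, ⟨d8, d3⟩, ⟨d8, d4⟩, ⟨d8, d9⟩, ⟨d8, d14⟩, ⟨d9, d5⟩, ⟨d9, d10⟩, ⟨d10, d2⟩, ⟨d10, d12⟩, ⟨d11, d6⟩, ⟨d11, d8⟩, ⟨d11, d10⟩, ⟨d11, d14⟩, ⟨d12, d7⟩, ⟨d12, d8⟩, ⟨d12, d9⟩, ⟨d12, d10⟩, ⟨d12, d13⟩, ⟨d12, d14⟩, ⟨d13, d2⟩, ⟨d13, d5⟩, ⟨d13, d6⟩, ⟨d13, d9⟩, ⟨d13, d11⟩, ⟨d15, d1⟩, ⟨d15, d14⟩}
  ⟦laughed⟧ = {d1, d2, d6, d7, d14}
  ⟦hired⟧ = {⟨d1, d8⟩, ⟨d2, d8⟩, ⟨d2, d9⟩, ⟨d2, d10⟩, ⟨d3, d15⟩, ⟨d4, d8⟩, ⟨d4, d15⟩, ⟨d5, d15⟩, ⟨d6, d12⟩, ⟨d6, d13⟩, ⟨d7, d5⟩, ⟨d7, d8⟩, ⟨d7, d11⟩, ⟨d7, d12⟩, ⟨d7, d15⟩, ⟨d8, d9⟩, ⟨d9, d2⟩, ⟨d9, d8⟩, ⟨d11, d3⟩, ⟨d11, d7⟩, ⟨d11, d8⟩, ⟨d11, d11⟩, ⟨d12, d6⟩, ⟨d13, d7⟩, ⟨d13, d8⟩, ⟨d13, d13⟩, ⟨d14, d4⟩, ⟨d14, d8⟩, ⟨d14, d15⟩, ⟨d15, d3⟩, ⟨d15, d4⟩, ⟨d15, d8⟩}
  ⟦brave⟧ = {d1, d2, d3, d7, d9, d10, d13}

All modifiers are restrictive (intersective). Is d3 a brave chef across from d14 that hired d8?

no

⟦across from d14⟧ = {x : ⟨x, d14⟩ ∈ ⟦across from⟧} = {d1, d3, d5, d6, d7, d8, d11, d12, d15}
⟦that hired d8⟧ = {x : ⟨x, d8⟩ ∈ ⟦hired⟧} = {d1, d2, d4, d7, d9, d11, d13, d14, d15}
⟦chef⟧ = {d1, d2, d4, d6, d7, d9, d10, d12, d13, d14, d15}
… ∩ ⟦across from d14⟧ = {d1, d2, d4, d6, d7, d9, d10, d12, d13, d14, d15} ∩ {d1, d3, d5, d6, d7, d8, d11, d12, d15} = {d1, d6, d7, d12, d15}
… ∩ ⟦that hired d8⟧ = {d1, d6, d7, d12, d15} ∩ {d1, d2, d4, d7, d9, d11, d13, d14, d15} = {d1, d7, d15}
… ∩ ⟦brave⟧ = {d1, d7, d15} ∩ {d1, d2, d3, d7, d9, d10, d13} = {d1, d7}
⟦brave chef across from d14 that hired d8⟧ = {d1, d7}; d3 ∉ this set.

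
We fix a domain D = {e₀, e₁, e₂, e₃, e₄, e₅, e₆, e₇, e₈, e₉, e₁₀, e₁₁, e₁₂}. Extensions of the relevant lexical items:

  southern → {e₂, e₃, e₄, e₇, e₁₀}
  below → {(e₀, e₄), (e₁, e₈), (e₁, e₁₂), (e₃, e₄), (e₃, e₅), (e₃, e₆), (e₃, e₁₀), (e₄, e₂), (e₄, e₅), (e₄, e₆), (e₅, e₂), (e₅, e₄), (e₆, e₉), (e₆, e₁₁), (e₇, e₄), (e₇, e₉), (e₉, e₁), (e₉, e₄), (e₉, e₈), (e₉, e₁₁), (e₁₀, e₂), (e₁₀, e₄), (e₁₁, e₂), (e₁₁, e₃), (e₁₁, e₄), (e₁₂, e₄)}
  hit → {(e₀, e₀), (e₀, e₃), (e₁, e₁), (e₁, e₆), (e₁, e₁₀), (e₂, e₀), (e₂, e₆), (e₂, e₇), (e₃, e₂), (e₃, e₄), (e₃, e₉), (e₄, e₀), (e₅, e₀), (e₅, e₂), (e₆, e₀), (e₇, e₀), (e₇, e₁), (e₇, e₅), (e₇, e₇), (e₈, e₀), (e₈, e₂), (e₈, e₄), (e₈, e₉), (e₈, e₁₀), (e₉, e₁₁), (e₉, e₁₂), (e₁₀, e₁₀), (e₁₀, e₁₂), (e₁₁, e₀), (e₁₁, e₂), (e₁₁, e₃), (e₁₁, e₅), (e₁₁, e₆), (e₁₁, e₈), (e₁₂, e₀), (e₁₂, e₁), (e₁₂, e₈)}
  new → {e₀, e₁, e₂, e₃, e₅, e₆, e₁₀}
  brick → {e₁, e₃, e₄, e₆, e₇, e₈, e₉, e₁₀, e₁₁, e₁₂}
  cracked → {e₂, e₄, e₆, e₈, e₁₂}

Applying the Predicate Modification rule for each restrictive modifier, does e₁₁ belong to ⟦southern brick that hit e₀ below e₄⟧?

no

⟦that hit e₀⟧ = {x : ⟨x, e₀⟩ ∈ ⟦hit⟧} = {e₀, e₂, e₄, e₅, e₆, e₇, e₈, e₁₁, e₁₂}
⟦below e₄⟧ = {x : ⟨x, e₄⟩ ∈ ⟦below⟧} = {e₀, e₃, e₅, e₇, e₉, e₁₀, e₁₁, e₁₂}
⟦brick⟧ = {e₁, e₃, e₄, e₆, e₇, e₈, e₉, e₁₀, e₁₁, e₁₂}
… ∩ ⟦that hit e₀⟧ = {e₁, e₃, e₄, e₆, e₇, e₈, e₉, e₁₀, e₁₁, e₁₂} ∩ {e₀, e₂, e₄, e₅, e₆, e₇, e₈, e₁₁, e₁₂} = {e₄, e₆, e₇, e₈, e₁₁, e₁₂}
… ∩ ⟦below e₄⟧ = {e₄, e₆, e₇, e₈, e₁₁, e₁₂} ∩ {e₀, e₃, e₅, e₇, e₉, e₁₀, e₁₁, e₁₂} = {e₇, e₁₁, e₁₂}
… ∩ ⟦southern⟧ = {e₇, e₁₁, e₁₂} ∩ {e₂, e₃, e₄, e₇, e₁₀} = {e₇}
⟦southern brick that hit e₀ below e₄⟧ = {e₇}; e₁₁ ∉ this set.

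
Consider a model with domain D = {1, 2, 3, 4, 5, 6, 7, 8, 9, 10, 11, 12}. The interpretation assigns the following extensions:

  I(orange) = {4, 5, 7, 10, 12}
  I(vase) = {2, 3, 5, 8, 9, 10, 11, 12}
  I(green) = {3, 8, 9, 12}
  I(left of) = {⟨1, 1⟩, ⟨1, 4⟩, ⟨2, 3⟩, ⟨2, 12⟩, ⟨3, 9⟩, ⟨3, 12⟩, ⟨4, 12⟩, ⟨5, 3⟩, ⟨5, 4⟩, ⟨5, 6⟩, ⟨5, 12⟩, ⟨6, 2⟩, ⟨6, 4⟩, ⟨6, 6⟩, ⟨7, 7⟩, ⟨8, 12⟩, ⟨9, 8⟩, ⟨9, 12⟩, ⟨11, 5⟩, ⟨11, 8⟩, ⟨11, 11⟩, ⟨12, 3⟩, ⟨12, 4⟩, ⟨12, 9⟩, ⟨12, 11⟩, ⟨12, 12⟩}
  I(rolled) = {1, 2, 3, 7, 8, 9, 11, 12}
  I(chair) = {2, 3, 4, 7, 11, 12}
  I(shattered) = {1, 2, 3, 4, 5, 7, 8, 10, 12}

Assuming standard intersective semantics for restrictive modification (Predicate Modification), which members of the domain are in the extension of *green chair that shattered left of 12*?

{3, 12}

⟦that shattered⟧ = ⟦shattered⟧ = {1, 2, 3, 4, 5, 7, 8, 10, 12}
⟦left of 12⟧ = {x : ⟨x, 12⟩ ∈ ⟦left of⟧} = {2, 3, 4, 5, 8, 9, 12}
⟦chair⟧ = {2, 3, 4, 7, 11, 12}
… ∩ ⟦that shattered⟧ = {2, 3, 4, 7, 11, 12} ∩ {1, 2, 3, 4, 5, 7, 8, 10, 12} = {2, 3, 4, 7, 12}
… ∩ ⟦left of 12⟧ = {2, 3, 4, 7, 12} ∩ {2, 3, 4, 5, 8, 9, 12} = {2, 3, 4, 12}
… ∩ ⟦green⟧ = {2, 3, 4, 12} ∩ {3, 8, 9, 12} = {3, 12}
So ⟦green chair that shattered left of 12⟧ = {3, 12}.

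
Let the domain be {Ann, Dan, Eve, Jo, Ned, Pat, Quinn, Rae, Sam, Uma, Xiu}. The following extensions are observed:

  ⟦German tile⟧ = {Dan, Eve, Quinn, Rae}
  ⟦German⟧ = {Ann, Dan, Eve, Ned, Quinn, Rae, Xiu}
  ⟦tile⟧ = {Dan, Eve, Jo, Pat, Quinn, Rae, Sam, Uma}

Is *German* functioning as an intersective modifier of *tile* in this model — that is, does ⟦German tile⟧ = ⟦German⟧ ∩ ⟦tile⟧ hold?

⟦German⟧ ∩ ⟦tile⟧ = {Ann, Dan, Eve, Ned, Quinn, Rae, Xiu} ∩ {Dan, Eve, Jo, Pat, Quinn, Rae, Sam, Uma} = {Dan, Eve, Quinn, Rae}
Observed ⟦German tile⟧ = {Dan, Eve, Quinn, Rae}.
These coincide, so the modifier is intersective here.

yes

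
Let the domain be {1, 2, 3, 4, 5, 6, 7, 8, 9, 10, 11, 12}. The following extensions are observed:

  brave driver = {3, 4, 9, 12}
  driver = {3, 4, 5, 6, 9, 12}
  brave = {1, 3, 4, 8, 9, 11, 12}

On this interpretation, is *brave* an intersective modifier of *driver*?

yes

⟦brave⟧ ∩ ⟦driver⟧ = {1, 3, 4, 8, 9, 11, 12} ∩ {3, 4, 5, 6, 9, 12} = {3, 4, 9, 12}
Observed ⟦brave driver⟧ = {3, 4, 9, 12}.
These coincide, so the modifier is intersective here.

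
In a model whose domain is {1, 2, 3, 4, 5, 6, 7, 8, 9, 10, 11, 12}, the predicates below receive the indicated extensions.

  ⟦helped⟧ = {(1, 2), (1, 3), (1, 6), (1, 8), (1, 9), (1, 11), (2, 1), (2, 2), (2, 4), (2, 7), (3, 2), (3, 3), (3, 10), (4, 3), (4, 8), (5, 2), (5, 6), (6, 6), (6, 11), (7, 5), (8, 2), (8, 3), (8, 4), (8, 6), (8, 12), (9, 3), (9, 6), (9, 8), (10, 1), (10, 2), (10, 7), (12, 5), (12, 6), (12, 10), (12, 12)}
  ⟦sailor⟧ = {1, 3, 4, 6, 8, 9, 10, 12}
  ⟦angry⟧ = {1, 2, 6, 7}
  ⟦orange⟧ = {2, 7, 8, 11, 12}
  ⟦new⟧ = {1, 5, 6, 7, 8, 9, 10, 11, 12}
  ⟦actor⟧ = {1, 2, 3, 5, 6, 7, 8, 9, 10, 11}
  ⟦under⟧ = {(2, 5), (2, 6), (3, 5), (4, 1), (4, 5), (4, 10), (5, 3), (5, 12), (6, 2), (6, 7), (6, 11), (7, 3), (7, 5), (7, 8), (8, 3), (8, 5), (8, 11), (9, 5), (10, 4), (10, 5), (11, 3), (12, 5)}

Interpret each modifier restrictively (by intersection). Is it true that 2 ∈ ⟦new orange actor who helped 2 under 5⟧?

no

⟦who helped 2⟧ = {x : ⟨x, 2⟩ ∈ ⟦helped⟧} = {1, 2, 3, 5, 8, 10}
⟦under 5⟧ = {x : ⟨x, 5⟩ ∈ ⟦under⟧} = {2, 3, 4, 7, 8, 9, 10, 12}
⟦actor⟧ = {1, 2, 3, 5, 6, 7, 8, 9, 10, 11}
… ∩ ⟦who helped 2⟧ = {1, 2, 3, 5, 6, 7, 8, 9, 10, 11} ∩ {1, 2, 3, 5, 8, 10} = {1, 2, 3, 5, 8, 10}
… ∩ ⟦under 5⟧ = {1, 2, 3, 5, 8, 10} ∩ {2, 3, 4, 7, 8, 9, 10, 12} = {2, 3, 8, 10}
… ∩ ⟦new⟧ = {2, 3, 8, 10} ∩ {1, 5, 6, 7, 8, 9, 10, 11, 12} = {8, 10}
… ∩ ⟦orange⟧ = {8, 10} ∩ {2, 7, 8, 11, 12} = {8}
⟦new orange actor who helped 2 under 5⟧ = {8}; 2 ∉ this set.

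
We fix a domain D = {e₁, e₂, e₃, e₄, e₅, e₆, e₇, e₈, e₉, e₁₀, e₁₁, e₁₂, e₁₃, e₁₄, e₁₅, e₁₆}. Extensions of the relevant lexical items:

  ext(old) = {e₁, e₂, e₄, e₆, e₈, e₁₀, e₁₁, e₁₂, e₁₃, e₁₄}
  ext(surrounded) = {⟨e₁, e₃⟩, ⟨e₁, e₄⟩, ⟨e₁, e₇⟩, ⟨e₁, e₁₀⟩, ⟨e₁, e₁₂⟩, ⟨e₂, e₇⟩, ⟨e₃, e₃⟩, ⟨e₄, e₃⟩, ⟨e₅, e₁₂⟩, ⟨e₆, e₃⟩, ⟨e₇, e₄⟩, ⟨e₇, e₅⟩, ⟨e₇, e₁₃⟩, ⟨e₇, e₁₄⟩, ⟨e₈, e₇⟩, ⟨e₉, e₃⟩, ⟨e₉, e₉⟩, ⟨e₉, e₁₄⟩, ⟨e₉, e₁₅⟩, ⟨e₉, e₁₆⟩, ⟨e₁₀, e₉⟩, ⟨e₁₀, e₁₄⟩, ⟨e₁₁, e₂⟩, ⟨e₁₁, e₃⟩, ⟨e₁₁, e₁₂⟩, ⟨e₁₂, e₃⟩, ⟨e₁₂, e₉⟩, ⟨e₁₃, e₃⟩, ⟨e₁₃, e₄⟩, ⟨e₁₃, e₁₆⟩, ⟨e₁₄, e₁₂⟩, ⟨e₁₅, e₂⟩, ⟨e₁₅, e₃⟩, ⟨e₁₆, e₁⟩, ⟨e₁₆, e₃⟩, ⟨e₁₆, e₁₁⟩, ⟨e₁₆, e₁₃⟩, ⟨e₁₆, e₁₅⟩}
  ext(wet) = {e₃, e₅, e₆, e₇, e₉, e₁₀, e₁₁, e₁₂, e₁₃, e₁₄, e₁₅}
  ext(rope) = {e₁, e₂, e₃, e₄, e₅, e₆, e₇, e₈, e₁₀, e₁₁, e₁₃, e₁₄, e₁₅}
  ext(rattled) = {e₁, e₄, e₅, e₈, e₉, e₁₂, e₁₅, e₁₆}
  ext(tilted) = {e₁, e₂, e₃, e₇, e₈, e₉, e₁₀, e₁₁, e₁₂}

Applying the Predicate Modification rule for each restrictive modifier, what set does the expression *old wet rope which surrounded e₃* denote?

{e₆, e₁₁, e₁₃}

⟦which surrounded e₃⟧ = {x : ⟨x, e₃⟩ ∈ ⟦surrounded⟧} = {e₁, e₃, e₄, e₆, e₉, e₁₁, e₁₂, e₁₃, e₁₅, e₁₆}
⟦rope⟧ = {e₁, e₂, e₃, e₄, e₅, e₆, e₇, e₈, e₁₀, e₁₁, e₁₃, e₁₄, e₁₅}
… ∩ ⟦which surrounded e₃⟧ = {e₁, e₂, e₃, e₄, e₅, e₆, e₇, e₈, e₁₀, e₁₁, e₁₃, e₁₄, e₁₅} ∩ {e₁, e₃, e₄, e₆, e₉, e₁₁, e₁₂, e₁₃, e₁₅, e₁₆} = {e₁, e₃, e₄, e₆, e₁₁, e₁₃, e₁₅}
… ∩ ⟦old⟧ = {e₁, e₃, e₄, e₆, e₁₁, e₁₃, e₁₅} ∩ {e₁, e₂, e₄, e₆, e₈, e₁₀, e₁₁, e₁₂, e₁₃, e₁₄} = {e₁, e₄, e₆, e₁₁, e₁₃}
… ∩ ⟦wet⟧ = {e₁, e₄, e₆, e₁₁, e₁₃} ∩ {e₃, e₅, e₆, e₇, e₉, e₁₀, e₁₁, e₁₂, e₁₃, e₁₄, e₁₅} = {e₆, e₁₁, e₁₃}
So ⟦old wet rope which surrounded e₃⟧ = {e₆, e₁₁, e₁₃}.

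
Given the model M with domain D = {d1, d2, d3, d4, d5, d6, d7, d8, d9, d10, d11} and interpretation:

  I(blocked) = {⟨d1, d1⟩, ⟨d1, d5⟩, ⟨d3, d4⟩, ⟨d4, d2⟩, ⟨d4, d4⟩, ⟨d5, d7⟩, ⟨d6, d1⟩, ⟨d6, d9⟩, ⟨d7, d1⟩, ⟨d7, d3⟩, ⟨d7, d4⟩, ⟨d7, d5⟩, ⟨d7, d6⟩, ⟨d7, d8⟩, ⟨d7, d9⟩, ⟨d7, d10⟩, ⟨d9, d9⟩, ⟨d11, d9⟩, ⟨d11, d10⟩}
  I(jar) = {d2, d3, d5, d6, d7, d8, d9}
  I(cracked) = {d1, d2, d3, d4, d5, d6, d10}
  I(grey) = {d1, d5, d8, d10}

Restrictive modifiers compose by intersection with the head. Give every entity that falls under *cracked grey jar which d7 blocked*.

⟦which d7 blocked⟧ = {x : ⟨d7, x⟩ ∈ ⟦blocked⟧} = {d1, d3, d4, d5, d6, d8, d9, d10}
⟦jar⟧ = {d2, d3, d5, d6, d7, d8, d9}
… ∩ ⟦which d7 blocked⟧ = {d2, d3, d5, d6, d7, d8, d9} ∩ {d1, d3, d4, d5, d6, d8, d9, d10} = {d3, d5, d6, d8, d9}
… ∩ ⟦cracked⟧ = {d3, d5, d6, d8, d9} ∩ {d1, d2, d3, d4, d5, d6, d10} = {d3, d5, d6}
… ∩ ⟦grey⟧ = {d3, d5, d6} ∩ {d1, d5, d8, d10} = {d5}
So ⟦cracked grey jar which d7 blocked⟧ = {d5}.

{d5}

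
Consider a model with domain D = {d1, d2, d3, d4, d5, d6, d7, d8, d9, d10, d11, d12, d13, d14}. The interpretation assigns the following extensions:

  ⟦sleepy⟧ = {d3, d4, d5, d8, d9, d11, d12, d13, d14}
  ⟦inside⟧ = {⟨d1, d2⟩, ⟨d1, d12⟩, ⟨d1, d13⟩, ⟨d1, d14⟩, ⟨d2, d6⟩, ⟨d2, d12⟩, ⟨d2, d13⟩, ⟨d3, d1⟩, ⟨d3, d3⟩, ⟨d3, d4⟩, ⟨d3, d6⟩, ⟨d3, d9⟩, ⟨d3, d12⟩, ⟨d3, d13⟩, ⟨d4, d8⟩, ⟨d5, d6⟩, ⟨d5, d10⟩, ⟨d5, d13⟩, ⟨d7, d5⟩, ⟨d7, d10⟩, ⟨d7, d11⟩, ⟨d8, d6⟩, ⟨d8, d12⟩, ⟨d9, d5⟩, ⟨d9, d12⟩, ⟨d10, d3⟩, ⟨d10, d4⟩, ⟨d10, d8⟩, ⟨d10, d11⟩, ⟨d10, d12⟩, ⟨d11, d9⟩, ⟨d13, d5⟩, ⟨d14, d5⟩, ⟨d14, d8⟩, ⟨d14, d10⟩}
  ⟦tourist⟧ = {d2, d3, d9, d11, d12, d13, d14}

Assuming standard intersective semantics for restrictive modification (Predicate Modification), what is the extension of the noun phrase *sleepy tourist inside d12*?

⟦inside d12⟧ = {x : ⟨x, d12⟩ ∈ ⟦inside⟧} = {d1, d2, d3, d8, d9, d10}
⟦tourist⟧ = {d2, d3, d9, d11, d12, d13, d14}
… ∩ ⟦inside d12⟧ = {d2, d3, d9, d11, d12, d13, d14} ∩ {d1, d2, d3, d8, d9, d10} = {d2, d3, d9}
… ∩ ⟦sleepy⟧ = {d2, d3, d9} ∩ {d3, d4, d5, d8, d9, d11, d12, d13, d14} = {d3, d9}
So ⟦sleepy tourist inside d12⟧ = {d3, d9}.

{d3, d9}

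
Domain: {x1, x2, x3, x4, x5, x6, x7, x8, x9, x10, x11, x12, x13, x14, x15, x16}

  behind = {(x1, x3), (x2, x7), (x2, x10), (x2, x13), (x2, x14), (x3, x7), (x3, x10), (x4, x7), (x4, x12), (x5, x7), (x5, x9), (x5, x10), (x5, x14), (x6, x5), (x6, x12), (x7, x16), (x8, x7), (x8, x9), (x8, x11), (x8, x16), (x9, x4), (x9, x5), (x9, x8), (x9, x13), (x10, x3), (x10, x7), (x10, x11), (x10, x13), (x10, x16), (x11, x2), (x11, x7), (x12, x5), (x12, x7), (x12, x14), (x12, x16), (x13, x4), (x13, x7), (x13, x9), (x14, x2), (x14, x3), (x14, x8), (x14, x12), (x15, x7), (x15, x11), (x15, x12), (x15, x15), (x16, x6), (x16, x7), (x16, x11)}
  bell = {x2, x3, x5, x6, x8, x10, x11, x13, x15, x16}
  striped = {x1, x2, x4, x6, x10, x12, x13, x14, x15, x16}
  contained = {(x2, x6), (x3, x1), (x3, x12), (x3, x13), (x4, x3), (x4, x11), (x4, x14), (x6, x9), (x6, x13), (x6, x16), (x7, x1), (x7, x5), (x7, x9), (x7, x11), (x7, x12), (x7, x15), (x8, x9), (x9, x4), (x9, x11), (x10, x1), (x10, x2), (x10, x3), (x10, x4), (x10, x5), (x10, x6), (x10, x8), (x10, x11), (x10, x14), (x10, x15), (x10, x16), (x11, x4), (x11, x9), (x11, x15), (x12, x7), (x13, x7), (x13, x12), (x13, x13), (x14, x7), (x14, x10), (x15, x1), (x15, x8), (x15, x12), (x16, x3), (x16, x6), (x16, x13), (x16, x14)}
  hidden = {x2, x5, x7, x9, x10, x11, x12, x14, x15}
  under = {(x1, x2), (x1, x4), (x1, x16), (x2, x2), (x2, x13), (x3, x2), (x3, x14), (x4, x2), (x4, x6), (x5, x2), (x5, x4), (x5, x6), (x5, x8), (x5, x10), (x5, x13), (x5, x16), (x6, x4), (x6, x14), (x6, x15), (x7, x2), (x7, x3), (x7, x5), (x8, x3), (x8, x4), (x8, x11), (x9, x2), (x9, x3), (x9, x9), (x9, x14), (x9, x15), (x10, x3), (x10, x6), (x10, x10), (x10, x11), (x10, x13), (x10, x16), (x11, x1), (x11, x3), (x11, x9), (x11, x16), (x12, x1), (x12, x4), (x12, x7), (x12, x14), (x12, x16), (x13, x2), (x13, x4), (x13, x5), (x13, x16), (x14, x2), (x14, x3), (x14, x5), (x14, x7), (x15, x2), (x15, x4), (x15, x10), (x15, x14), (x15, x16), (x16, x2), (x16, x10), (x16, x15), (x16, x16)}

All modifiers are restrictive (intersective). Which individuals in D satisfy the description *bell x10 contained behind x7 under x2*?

⟦x10 contained⟧ = {x : ⟨x10, x⟩ ∈ ⟦contained⟧} = {x1, x2, x3, x4, x5, x6, x8, x11, x14, x15, x16}
⟦behind x7⟧ = {x : ⟨x, x7⟩ ∈ ⟦behind⟧} = {x2, x3, x4, x5, x8, x10, x11, x12, x13, x15, x16}
⟦under x2⟧ = {x : ⟨x, x2⟩ ∈ ⟦under⟧} = {x1, x2, x3, x4, x5, x7, x9, x13, x14, x15, x16}
⟦bell⟧ = {x2, x3, x5, x6, x8, x10, x11, x13, x15, x16}
… ∩ ⟦x10 contained⟧ = {x2, x3, x5, x6, x8, x10, x11, x13, x15, x16} ∩ {x1, x2, x3, x4, x5, x6, x8, x11, x14, x15, x16} = {x2, x3, x5, x6, x8, x11, x15, x16}
… ∩ ⟦behind x7⟧ = {x2, x3, x5, x6, x8, x11, x15, x16} ∩ {x2, x3, x4, x5, x8, x10, x11, x12, x13, x15, x16} = {x2, x3, x5, x8, x11, x15, x16}
… ∩ ⟦under x2⟧ = {x2, x3, x5, x8, x11, x15, x16} ∩ {x1, x2, x3, x4, x5, x7, x9, x13, x14, x15, x16} = {x2, x3, x5, x15, x16}
So ⟦bell x10 contained behind x7 under x2⟧ = {x2, x3, x5, x15, x16}.

{x2, x3, x5, x15, x16}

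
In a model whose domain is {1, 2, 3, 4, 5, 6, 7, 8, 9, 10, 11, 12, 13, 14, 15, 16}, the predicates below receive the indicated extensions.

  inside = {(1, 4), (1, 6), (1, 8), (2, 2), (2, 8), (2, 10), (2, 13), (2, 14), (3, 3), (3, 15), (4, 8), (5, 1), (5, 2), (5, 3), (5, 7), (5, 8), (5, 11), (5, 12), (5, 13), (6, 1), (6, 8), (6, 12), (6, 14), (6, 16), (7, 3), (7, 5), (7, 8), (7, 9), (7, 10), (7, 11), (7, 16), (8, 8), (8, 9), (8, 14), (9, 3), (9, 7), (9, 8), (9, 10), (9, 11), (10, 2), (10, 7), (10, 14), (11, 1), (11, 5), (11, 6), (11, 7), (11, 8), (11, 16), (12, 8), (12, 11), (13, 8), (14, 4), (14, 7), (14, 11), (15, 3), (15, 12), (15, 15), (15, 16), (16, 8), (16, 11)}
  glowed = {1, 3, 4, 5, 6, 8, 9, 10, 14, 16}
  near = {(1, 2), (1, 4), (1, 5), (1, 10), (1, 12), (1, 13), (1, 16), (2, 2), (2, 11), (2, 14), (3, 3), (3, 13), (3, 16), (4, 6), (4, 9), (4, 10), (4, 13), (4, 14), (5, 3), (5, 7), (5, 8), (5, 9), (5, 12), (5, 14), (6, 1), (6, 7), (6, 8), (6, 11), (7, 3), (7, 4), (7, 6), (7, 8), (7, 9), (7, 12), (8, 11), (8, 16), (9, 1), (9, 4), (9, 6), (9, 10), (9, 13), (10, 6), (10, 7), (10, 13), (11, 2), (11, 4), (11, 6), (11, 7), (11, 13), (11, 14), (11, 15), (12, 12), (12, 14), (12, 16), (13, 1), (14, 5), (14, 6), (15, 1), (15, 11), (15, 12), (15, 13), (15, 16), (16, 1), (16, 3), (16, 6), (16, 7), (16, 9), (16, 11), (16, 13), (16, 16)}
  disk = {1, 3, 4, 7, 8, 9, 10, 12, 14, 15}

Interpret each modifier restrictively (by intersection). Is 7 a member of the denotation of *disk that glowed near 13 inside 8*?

no

⟦that glowed⟧ = ⟦glowed⟧ = {1, 3, 4, 5, 6, 8, 9, 10, 14, 16}
⟦near 13⟧ = {x : ⟨x, 13⟩ ∈ ⟦near⟧} = {1, 3, 4, 9, 10, 11, 15, 16}
⟦inside 8⟧ = {x : ⟨x, 8⟩ ∈ ⟦inside⟧} = {1, 2, 4, 5, 6, 7, 8, 9, 11, 12, 13, 16}
⟦disk⟧ = {1, 3, 4, 7, 8, 9, 10, 12, 14, 15}
… ∩ ⟦that glowed⟧ = {1, 3, 4, 7, 8, 9, 10, 12, 14, 15} ∩ {1, 3, 4, 5, 6, 8, 9, 10, 14, 16} = {1, 3, 4, 8, 9, 10, 14}
… ∩ ⟦near 13⟧ = {1, 3, 4, 8, 9, 10, 14} ∩ {1, 3, 4, 9, 10, 11, 15, 16} = {1, 3, 4, 9, 10}
… ∩ ⟦inside 8⟧ = {1, 3, 4, 9, 10} ∩ {1, 2, 4, 5, 6, 7, 8, 9, 11, 12, 13, 16} = {1, 4, 9}
⟦disk that glowed near 13 inside 8⟧ = {1, 4, 9}; 7 ∉ this set.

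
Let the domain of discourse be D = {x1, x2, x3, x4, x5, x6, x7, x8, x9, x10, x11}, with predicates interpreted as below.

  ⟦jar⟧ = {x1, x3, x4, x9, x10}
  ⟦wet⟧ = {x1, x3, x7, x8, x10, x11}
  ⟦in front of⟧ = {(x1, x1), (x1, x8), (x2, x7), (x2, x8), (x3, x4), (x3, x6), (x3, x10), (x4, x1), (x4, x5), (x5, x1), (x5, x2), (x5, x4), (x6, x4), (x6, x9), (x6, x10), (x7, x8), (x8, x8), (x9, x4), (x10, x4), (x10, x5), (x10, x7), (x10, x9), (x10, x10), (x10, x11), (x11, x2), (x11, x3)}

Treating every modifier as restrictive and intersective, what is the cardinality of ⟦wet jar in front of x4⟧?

⟦in front of x4⟧ = {x : ⟨x, x4⟩ ∈ ⟦in front of⟧} = {x3, x5, x6, x9, x10}
⟦jar⟧ = {x1, x3, x4, x9, x10}
… ∩ ⟦in front of x4⟧ = {x1, x3, x4, x9, x10} ∩ {x3, x5, x6, x9, x10} = {x3, x9, x10}
… ∩ ⟦wet⟧ = {x3, x9, x10} ∩ {x1, x3, x7, x8, x10, x11} = {x3, x10}
⟦wet jar in front of x4⟧ = {x3, x10}, so the cardinality is 2.

2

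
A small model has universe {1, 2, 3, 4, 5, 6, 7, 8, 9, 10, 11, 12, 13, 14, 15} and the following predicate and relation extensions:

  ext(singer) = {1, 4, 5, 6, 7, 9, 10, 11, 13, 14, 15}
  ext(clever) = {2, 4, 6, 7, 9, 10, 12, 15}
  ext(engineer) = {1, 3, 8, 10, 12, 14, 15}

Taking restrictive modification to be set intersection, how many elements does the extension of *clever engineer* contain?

⟦engineer⟧ = {1, 3, 8, 10, 12, 14, 15}
… ∩ ⟦clever⟧ = {1, 3, 8, 10, 12, 14, 15} ∩ {2, 4, 6, 7, 9, 10, 12, 15} = {10, 12, 15}
⟦clever engineer⟧ = {10, 12, 15}, so the cardinality is 3.

3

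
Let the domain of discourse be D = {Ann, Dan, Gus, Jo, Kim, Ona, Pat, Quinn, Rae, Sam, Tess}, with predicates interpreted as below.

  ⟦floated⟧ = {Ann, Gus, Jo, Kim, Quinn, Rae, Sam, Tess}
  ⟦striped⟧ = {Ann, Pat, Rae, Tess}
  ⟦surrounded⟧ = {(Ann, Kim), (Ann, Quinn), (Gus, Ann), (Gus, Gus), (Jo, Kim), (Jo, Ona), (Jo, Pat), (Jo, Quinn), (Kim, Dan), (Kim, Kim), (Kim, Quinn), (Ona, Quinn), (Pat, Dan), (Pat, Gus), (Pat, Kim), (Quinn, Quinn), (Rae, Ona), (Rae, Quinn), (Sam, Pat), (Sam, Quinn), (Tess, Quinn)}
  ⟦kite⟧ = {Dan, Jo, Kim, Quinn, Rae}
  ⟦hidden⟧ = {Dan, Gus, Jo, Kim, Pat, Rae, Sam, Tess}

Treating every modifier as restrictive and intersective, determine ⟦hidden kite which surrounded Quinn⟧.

⟦which surrounded Quinn⟧ = {x : ⟨x, Quinn⟩ ∈ ⟦surrounded⟧} = {Ann, Jo, Kim, Ona, Quinn, Rae, Sam, Tess}
⟦kite⟧ = {Dan, Jo, Kim, Quinn, Rae}
… ∩ ⟦which surrounded Quinn⟧ = {Dan, Jo, Kim, Quinn, Rae} ∩ {Ann, Jo, Kim, Ona, Quinn, Rae, Sam, Tess} = {Jo, Kim, Quinn, Rae}
… ∩ ⟦hidden⟧ = {Jo, Kim, Quinn, Rae} ∩ {Dan, Gus, Jo, Kim, Pat, Rae, Sam, Tess} = {Jo, Kim, Rae}
So ⟦hidden kite which surrounded Quinn⟧ = {Jo, Kim, Rae}.

{Jo, Kim, Rae}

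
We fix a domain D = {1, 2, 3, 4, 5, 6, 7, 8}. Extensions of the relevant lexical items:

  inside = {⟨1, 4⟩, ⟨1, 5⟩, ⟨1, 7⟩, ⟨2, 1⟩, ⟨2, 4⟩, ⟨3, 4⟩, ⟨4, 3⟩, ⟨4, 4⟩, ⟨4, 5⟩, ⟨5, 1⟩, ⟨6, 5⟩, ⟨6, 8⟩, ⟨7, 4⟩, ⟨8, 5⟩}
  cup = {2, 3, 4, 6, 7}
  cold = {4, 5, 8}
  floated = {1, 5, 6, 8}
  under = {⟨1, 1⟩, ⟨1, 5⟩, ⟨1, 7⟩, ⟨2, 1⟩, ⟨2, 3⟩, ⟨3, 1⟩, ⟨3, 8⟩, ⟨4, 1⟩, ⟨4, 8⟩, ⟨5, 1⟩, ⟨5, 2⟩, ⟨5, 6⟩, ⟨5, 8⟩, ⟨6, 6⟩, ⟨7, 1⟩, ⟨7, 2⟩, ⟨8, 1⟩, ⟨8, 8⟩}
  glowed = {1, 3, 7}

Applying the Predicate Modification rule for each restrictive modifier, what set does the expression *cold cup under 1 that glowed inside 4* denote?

∅

⟦under 1⟧ = {x : ⟨x, 1⟩ ∈ ⟦under⟧} = {1, 2, 3, 4, 5, 7, 8}
⟦that glowed⟧ = ⟦glowed⟧ = {1, 3, 7}
⟦inside 4⟧ = {x : ⟨x, 4⟩ ∈ ⟦inside⟧} = {1, 2, 3, 4, 7}
⟦cup⟧ = {2, 3, 4, 6, 7}
… ∩ ⟦under 1⟧ = {2, 3, 4, 6, 7} ∩ {1, 2, 3, 4, 5, 7, 8} = {2, 3, 4, 7}
… ∩ ⟦that glowed⟧ = {2, 3, 4, 7} ∩ {1, 3, 7} = {3, 7}
… ∩ ⟦inside 4⟧ = {3, 7} ∩ {1, 2, 3, 4, 7} = {3, 7}
… ∩ ⟦cold⟧ = {3, 7} ∩ {4, 5, 8} = ∅
So ⟦cold cup under 1 that glowed inside 4⟧ = ∅.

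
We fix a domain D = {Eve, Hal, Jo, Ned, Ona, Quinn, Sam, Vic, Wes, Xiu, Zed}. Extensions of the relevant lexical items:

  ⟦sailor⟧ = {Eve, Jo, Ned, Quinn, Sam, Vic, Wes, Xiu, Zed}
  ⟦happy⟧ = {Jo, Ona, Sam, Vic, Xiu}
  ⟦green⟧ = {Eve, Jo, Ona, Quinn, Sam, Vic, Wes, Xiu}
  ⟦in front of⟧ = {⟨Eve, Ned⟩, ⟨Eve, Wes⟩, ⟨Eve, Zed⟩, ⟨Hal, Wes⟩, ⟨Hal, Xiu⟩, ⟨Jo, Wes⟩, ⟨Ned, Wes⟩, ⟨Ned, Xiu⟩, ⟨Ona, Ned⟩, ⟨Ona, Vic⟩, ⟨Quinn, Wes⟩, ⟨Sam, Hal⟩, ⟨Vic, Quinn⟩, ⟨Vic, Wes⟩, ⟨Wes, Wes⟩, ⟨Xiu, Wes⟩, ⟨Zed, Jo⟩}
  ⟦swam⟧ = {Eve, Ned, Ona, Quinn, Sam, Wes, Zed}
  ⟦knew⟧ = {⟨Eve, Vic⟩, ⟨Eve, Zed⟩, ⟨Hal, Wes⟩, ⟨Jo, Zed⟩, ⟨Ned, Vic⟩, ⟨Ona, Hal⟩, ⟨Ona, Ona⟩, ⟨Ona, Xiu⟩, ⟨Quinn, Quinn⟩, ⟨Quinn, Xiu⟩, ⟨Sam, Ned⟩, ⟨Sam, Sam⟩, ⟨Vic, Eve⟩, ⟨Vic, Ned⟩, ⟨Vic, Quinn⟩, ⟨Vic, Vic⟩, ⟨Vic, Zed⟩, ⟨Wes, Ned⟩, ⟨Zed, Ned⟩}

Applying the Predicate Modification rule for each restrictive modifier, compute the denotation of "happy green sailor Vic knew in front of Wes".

{Vic}

⟦Vic knew⟧ = {x : ⟨Vic, x⟩ ∈ ⟦knew⟧} = {Eve, Ned, Quinn, Vic, Zed}
⟦in front of Wes⟧ = {x : ⟨x, Wes⟩ ∈ ⟦in front of⟧} = {Eve, Hal, Jo, Ned, Quinn, Vic, Wes, Xiu}
⟦sailor⟧ = {Eve, Jo, Ned, Quinn, Sam, Vic, Wes, Xiu, Zed}
… ∩ ⟦Vic knew⟧ = {Eve, Jo, Ned, Quinn, Sam, Vic, Wes, Xiu, Zed} ∩ {Eve, Ned, Quinn, Vic, Zed} = {Eve, Ned, Quinn, Vic, Zed}
… ∩ ⟦in front of Wes⟧ = {Eve, Ned, Quinn, Vic, Zed} ∩ {Eve, Hal, Jo, Ned, Quinn, Vic, Wes, Xiu} = {Eve, Ned, Quinn, Vic}
… ∩ ⟦happy⟧ = {Eve, Ned, Quinn, Vic} ∩ {Jo, Ona, Sam, Vic, Xiu} = {Vic}
… ∩ ⟦green⟧ = {Vic} ∩ {Eve, Jo, Ona, Quinn, Sam, Vic, Wes, Xiu} = {Vic}
So ⟦happy green sailor Vic knew in front of Wes⟧ = {Vic}.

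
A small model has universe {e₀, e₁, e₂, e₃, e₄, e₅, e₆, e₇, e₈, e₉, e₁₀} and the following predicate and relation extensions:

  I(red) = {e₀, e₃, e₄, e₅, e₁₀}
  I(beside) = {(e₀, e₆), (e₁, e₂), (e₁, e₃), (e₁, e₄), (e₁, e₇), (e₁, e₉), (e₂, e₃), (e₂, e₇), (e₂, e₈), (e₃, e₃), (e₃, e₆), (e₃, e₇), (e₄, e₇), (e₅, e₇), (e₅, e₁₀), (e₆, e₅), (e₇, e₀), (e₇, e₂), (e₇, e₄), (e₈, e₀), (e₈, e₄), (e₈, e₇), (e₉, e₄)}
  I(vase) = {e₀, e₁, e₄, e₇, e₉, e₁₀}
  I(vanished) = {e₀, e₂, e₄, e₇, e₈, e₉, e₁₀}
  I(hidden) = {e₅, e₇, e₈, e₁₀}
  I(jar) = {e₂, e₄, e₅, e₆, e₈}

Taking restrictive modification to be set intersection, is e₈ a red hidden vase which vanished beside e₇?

⟦which vanished⟧ = ⟦vanished⟧ = {e₀, e₂, e₄, e₇, e₈, e₉, e₁₀}
⟦beside e₇⟧ = {x : ⟨x, e₇⟩ ∈ ⟦beside⟧} = {e₁, e₂, e₃, e₄, e₅, e₈}
⟦vase⟧ = {e₀, e₁, e₄, e₇, e₉, e₁₀}
… ∩ ⟦which vanished⟧ = {e₀, e₁, e₄, e₇, e₉, e₁₀} ∩ {e₀, e₂, e₄, e₇, e₈, e₉, e₁₀} = {e₀, e₄, e₇, e₉, e₁₀}
… ∩ ⟦beside e₇⟧ = {e₀, e₄, e₇, e₉, e₁₀} ∩ {e₁, e₂, e₃, e₄, e₅, e₈} = {e₄}
… ∩ ⟦red⟧ = {e₄} ∩ {e₀, e₃, e₄, e₅, e₁₀} = {e₄}
… ∩ ⟦hidden⟧ = {e₄} ∩ {e₅, e₇, e₈, e₁₀} = ∅
⟦red hidden vase which vanished beside e₇⟧ = ∅; e₈ ∉ this set.

no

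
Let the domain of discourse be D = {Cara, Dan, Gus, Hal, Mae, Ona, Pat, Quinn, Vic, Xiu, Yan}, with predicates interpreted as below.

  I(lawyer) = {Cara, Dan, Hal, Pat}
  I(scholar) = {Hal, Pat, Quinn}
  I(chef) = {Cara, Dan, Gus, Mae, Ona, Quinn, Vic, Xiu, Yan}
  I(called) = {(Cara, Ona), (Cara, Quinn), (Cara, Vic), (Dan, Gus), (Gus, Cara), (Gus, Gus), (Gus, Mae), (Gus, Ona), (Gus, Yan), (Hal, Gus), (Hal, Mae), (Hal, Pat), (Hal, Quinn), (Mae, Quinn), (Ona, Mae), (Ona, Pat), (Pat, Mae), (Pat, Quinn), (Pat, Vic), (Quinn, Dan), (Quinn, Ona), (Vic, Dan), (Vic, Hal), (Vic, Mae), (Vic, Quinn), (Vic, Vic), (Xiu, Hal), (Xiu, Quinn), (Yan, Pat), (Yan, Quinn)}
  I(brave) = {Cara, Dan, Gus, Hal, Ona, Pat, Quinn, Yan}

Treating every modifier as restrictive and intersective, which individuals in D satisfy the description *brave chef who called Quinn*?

{Cara, Yan}

⟦who called Quinn⟧ = {x : ⟨x, Quinn⟩ ∈ ⟦called⟧} = {Cara, Hal, Mae, Pat, Vic, Xiu, Yan}
⟦chef⟧ = {Cara, Dan, Gus, Mae, Ona, Quinn, Vic, Xiu, Yan}
… ∩ ⟦who called Quinn⟧ = {Cara, Dan, Gus, Mae, Ona, Quinn, Vic, Xiu, Yan} ∩ {Cara, Hal, Mae, Pat, Vic, Xiu, Yan} = {Cara, Mae, Vic, Xiu, Yan}
… ∩ ⟦brave⟧ = {Cara, Mae, Vic, Xiu, Yan} ∩ {Cara, Dan, Gus, Hal, Ona, Pat, Quinn, Yan} = {Cara, Yan}
So ⟦brave chef who called Quinn⟧ = {Cara, Yan}.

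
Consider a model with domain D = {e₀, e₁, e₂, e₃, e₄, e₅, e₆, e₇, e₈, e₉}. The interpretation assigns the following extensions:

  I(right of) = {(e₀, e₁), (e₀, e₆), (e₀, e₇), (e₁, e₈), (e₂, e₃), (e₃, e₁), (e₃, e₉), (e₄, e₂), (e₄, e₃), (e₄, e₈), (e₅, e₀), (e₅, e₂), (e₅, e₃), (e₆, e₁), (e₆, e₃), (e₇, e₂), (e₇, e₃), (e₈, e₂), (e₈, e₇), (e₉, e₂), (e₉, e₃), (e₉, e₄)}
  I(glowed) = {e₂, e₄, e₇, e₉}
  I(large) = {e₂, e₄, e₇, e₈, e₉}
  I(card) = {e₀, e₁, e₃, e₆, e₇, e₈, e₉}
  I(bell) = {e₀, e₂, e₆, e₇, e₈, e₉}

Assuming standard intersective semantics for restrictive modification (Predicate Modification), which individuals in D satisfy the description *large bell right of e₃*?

⟦right of e₃⟧ = {x : ⟨x, e₃⟩ ∈ ⟦right of⟧} = {e₂, e₄, e₅, e₆, e₇, e₉}
⟦bell⟧ = {e₀, e₂, e₆, e₇, e₈, e₉}
… ∩ ⟦right of e₃⟧ = {e₀, e₂, e₆, e₇, e₈, e₉} ∩ {e₂, e₄, e₅, e₆, e₇, e₉} = {e₂, e₆, e₇, e₉}
… ∩ ⟦large⟧ = {e₂, e₆, e₇, e₉} ∩ {e₂, e₄, e₇, e₈, e₉} = {e₂, e₇, e₉}
So ⟦large bell right of e₃⟧ = {e₂, e₇, e₉}.

{e₂, e₇, e₉}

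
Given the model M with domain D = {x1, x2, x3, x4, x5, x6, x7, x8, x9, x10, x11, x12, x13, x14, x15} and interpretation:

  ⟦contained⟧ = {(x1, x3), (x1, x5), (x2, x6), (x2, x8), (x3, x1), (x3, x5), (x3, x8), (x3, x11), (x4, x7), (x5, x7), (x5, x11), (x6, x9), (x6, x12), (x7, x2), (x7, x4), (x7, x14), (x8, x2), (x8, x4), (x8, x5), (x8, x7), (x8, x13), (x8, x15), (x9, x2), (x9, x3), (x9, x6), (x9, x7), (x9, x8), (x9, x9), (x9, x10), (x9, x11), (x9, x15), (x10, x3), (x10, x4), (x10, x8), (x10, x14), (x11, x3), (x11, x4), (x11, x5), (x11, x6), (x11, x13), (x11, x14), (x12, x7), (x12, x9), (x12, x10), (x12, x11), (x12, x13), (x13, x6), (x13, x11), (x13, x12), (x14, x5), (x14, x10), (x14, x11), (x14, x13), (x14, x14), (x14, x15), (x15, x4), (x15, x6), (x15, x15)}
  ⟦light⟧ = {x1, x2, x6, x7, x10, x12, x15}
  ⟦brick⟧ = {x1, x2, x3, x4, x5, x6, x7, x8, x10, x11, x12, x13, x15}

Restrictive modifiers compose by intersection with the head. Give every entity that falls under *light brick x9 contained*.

⟦x9 contained⟧ = {x : ⟨x9, x⟩ ∈ ⟦contained⟧} = {x2, x3, x6, x7, x8, x9, x10, x11, x15}
⟦brick⟧ = {x1, x2, x3, x4, x5, x6, x7, x8, x10, x11, x12, x13, x15}
… ∩ ⟦x9 contained⟧ = {x1, x2, x3, x4, x5, x6, x7, x8, x10, x11, x12, x13, x15} ∩ {x2, x3, x6, x7, x8, x9, x10, x11, x15} = {x2, x3, x6, x7, x8, x10, x11, x15}
… ∩ ⟦light⟧ = {x2, x3, x6, x7, x8, x10, x11, x15} ∩ {x1, x2, x6, x7, x10, x12, x15} = {x2, x6, x7, x10, x15}
So ⟦light brick x9 contained⟧ = {x2, x6, x7, x10, x15}.

{x2, x6, x7, x10, x15}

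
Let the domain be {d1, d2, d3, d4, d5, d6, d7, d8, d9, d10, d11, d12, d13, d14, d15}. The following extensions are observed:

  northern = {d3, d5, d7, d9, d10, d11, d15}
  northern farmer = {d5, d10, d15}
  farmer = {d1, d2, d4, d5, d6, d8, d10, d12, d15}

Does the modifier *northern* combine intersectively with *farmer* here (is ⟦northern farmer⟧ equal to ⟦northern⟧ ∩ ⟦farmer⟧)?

yes

⟦northern⟧ ∩ ⟦farmer⟧ = {d3, d5, d7, d9, d10, d11, d15} ∩ {d1, d2, d4, d5, d6, d8, d10, d12, d15} = {d5, d10, d15}
Observed ⟦northern farmer⟧ = {d5, d10, d15}.
These coincide, so the modifier is intersective here.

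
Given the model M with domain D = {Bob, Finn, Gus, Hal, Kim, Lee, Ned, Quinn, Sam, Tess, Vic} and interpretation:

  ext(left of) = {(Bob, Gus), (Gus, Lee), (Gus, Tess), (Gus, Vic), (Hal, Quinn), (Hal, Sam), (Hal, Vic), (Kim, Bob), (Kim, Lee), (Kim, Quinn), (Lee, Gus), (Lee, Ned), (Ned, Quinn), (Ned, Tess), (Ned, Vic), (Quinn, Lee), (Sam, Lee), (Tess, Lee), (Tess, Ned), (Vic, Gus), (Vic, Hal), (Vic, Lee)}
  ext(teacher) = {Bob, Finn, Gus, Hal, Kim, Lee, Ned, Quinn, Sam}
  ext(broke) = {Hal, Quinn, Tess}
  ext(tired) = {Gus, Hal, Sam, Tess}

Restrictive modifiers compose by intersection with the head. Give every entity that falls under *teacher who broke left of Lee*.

⟦who broke⟧ = ⟦broke⟧ = {Hal, Quinn, Tess}
⟦left of Lee⟧ = {x : ⟨x, Lee⟩ ∈ ⟦left of⟧} = {Gus, Kim, Quinn, Sam, Tess, Vic}
⟦teacher⟧ = {Bob, Finn, Gus, Hal, Kim, Lee, Ned, Quinn, Sam}
… ∩ ⟦who broke⟧ = {Bob, Finn, Gus, Hal, Kim, Lee, Ned, Quinn, Sam} ∩ {Hal, Quinn, Tess} = {Hal, Quinn}
… ∩ ⟦left of Lee⟧ = {Hal, Quinn} ∩ {Gus, Kim, Quinn, Sam, Tess, Vic} = {Quinn}
So ⟦teacher who broke left of Lee⟧ = {Quinn}.

{Quinn}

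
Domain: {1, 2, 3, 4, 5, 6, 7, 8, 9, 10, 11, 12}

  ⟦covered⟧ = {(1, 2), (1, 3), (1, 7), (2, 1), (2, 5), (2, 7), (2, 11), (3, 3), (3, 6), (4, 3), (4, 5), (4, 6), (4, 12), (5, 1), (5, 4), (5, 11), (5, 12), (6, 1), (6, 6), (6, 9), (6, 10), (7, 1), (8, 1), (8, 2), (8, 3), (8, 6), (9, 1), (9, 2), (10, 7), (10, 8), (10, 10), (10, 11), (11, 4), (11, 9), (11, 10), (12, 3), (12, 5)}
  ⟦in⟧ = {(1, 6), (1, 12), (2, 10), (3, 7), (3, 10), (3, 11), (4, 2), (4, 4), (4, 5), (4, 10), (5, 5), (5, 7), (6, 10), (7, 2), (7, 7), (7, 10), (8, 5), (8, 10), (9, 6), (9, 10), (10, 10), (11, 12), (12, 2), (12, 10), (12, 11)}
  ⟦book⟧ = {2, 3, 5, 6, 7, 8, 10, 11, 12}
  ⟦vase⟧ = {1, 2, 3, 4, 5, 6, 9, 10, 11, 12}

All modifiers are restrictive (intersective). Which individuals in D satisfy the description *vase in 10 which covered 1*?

{2, 6, 9}

⟦in 10⟧ = {x : ⟨x, 10⟩ ∈ ⟦in⟧} = {2, 3, 4, 6, 7, 8, 9, 10, 12}
⟦which covered 1⟧ = {x : ⟨x, 1⟩ ∈ ⟦covered⟧} = {2, 5, 6, 7, 8, 9}
⟦vase⟧ = {1, 2, 3, 4, 5, 6, 9, 10, 11, 12}
… ∩ ⟦in 10⟧ = {1, 2, 3, 4, 5, 6, 9, 10, 11, 12} ∩ {2, 3, 4, 6, 7, 8, 9, 10, 12} = {2, 3, 4, 6, 9, 10, 12}
… ∩ ⟦which covered 1⟧ = {2, 3, 4, 6, 9, 10, 12} ∩ {2, 5, 6, 7, 8, 9} = {2, 6, 9}
So ⟦vase in 10 which covered 1⟧ = {2, 6, 9}.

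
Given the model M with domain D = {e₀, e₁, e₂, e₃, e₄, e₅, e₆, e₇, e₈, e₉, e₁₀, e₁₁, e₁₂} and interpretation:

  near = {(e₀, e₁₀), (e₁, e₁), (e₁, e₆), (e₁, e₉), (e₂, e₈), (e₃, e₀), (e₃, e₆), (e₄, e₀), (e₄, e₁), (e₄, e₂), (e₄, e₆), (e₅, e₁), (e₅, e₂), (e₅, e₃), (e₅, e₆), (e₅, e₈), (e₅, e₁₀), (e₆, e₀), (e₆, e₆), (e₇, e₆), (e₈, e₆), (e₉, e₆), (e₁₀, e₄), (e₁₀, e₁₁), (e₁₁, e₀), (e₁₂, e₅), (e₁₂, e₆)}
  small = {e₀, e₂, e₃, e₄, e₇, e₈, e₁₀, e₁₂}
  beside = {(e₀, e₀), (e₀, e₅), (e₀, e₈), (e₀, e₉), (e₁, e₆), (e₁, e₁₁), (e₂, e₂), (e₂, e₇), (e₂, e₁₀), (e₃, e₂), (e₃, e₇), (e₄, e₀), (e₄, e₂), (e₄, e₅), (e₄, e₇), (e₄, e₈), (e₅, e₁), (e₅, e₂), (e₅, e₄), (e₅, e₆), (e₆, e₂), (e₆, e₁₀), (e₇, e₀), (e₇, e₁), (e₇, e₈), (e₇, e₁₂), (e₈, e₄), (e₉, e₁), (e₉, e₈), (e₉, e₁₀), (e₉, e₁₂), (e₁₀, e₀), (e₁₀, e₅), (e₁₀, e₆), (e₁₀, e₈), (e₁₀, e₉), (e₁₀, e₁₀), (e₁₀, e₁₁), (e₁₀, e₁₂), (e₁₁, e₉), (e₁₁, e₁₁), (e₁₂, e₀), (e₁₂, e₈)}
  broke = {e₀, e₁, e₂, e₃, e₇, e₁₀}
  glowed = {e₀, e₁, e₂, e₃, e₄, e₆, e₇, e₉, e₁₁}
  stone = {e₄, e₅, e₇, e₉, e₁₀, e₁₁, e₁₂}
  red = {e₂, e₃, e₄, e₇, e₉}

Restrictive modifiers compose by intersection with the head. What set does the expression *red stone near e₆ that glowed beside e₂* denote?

{e₄}

⟦near e₆⟧ = {x : ⟨x, e₆⟩ ∈ ⟦near⟧} = {e₁, e₃, e₄, e₅, e₆, e₇, e₈, e₉, e₁₂}
⟦that glowed⟧ = ⟦glowed⟧ = {e₀, e₁, e₂, e₃, e₄, e₆, e₇, e₉, e₁₁}
⟦beside e₂⟧ = {x : ⟨x, e₂⟩ ∈ ⟦beside⟧} = {e₂, e₃, e₄, e₅, e₆}
⟦stone⟧ = {e₄, e₅, e₇, e₉, e₁₀, e₁₁, e₁₂}
… ∩ ⟦near e₆⟧ = {e₄, e₅, e₇, e₉, e₁₀, e₁₁, e₁₂} ∩ {e₁, e₃, e₄, e₅, e₆, e₇, e₈, e₉, e₁₂} = {e₄, e₅, e₇, e₉, e₁₂}
… ∩ ⟦that glowed⟧ = {e₄, e₅, e₇, e₉, e₁₂} ∩ {e₀, e₁, e₂, e₃, e₄, e₆, e₇, e₉, e₁₁} = {e₄, e₇, e₉}
… ∩ ⟦beside e₂⟧ = {e₄, e₇, e₉} ∩ {e₂, e₃, e₄, e₅, e₆} = {e₄}
… ∩ ⟦red⟧ = {e₄} ∩ {e₂, e₃, e₄, e₇, e₉} = {e₄}
So ⟦red stone near e₆ that glowed beside e₂⟧ = {e₄}.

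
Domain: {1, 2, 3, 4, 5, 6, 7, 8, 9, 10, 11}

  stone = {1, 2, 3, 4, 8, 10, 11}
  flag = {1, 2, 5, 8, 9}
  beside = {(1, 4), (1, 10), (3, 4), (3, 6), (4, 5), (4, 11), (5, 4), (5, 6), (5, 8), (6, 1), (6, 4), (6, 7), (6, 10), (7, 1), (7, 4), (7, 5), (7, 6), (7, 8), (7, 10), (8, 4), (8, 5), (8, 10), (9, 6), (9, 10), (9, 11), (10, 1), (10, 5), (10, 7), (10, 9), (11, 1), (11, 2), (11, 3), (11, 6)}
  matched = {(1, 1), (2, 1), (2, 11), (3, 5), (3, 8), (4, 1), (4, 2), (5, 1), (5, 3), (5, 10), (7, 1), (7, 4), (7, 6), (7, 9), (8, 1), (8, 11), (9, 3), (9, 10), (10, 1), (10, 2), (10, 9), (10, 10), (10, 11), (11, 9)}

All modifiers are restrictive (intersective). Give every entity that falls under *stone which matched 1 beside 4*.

⟦which matched 1⟧ = {x : ⟨x, 1⟩ ∈ ⟦matched⟧} = {1, 2, 4, 5, 7, 8, 10}
⟦beside 4⟧ = {x : ⟨x, 4⟩ ∈ ⟦beside⟧} = {1, 3, 5, 6, 7, 8}
⟦stone⟧ = {1, 2, 3, 4, 8, 10, 11}
… ∩ ⟦which matched 1⟧ = {1, 2, 3, 4, 8, 10, 11} ∩ {1, 2, 4, 5, 7, 8, 10} = {1, 2, 4, 8, 10}
… ∩ ⟦beside 4⟧ = {1, 2, 4, 8, 10} ∩ {1, 3, 5, 6, 7, 8} = {1, 8}
So ⟦stone which matched 1 beside 4⟧ = {1, 8}.

{1, 8}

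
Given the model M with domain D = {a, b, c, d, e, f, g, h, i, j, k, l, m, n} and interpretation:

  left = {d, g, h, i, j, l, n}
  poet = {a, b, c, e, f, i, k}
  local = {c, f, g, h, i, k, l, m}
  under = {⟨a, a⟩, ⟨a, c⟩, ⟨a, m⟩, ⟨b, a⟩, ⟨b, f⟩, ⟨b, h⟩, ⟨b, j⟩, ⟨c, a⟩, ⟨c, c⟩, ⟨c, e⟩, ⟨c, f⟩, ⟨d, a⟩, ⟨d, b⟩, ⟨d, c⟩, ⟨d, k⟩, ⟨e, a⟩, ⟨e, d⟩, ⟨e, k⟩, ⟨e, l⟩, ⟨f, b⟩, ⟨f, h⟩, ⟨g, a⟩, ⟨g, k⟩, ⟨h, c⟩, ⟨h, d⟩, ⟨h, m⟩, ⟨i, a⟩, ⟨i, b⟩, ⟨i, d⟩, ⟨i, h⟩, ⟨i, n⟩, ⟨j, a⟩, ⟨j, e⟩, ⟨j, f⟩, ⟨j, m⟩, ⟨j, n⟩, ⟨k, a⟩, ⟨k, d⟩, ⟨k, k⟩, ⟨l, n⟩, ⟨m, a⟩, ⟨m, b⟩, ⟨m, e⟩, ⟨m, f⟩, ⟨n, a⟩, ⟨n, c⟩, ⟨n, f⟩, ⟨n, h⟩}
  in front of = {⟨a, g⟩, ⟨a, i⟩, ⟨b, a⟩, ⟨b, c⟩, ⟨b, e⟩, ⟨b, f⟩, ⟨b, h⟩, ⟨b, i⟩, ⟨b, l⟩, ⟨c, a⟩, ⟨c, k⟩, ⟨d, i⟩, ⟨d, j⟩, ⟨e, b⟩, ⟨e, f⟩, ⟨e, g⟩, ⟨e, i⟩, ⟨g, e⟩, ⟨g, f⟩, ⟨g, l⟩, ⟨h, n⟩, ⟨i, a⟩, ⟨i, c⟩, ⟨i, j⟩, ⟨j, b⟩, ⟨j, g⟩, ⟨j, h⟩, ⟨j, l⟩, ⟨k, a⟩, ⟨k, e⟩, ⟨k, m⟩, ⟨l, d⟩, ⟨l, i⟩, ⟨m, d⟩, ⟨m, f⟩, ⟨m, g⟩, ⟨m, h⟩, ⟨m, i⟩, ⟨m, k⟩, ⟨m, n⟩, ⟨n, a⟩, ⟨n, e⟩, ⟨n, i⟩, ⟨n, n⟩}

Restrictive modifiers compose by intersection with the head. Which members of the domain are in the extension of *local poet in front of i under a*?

{}

⟦in front of i⟧ = {x : ⟨x, i⟩ ∈ ⟦in front of⟧} = {a, b, d, e, l, m, n}
⟦under a⟧ = {x : ⟨x, a⟩ ∈ ⟦under⟧} = {a, b, c, d, e, g, i, j, k, m, n}
⟦poet⟧ = {a, b, c, e, f, i, k}
… ∩ ⟦in front of i⟧ = {a, b, c, e, f, i, k} ∩ {a, b, d, e, l, m, n} = {a, b, e}
… ∩ ⟦under a⟧ = {a, b, e} ∩ {a, b, c, d, e, g, i, j, k, m, n} = {a, b, e}
… ∩ ⟦local⟧ = {a, b, e} ∩ {c, f, g, h, i, k, l, m} = ∅
So ⟦local poet in front of i under a⟧ = {}.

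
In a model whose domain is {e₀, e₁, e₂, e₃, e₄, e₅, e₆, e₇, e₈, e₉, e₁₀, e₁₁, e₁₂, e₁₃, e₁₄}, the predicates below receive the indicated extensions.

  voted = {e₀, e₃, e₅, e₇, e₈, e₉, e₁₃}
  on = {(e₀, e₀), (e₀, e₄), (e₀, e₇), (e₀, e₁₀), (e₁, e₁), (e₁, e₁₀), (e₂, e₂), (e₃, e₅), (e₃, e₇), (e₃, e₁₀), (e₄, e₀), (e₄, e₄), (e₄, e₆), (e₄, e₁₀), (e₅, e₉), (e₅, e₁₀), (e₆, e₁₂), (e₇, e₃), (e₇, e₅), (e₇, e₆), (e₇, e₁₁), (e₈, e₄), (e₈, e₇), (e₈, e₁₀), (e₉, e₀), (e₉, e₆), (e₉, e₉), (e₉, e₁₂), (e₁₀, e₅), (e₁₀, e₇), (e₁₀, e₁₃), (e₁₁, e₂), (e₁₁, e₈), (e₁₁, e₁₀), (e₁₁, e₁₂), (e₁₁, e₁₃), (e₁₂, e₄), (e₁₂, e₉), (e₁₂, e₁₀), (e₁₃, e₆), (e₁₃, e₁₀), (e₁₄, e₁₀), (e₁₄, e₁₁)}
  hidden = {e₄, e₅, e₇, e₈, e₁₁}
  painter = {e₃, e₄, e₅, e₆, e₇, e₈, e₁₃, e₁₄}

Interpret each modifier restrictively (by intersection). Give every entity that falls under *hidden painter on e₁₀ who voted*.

{e₅, e₈}

⟦on e₁₀⟧ = {x : ⟨x, e₁₀⟩ ∈ ⟦on⟧} = {e₀, e₁, e₃, e₄, e₅, e₈, e₁₁, e₁₂, e₁₃, e₁₄}
⟦who voted⟧ = ⟦voted⟧ = {e₀, e₃, e₅, e₇, e₈, e₉, e₁₃}
⟦painter⟧ = {e₃, e₄, e₅, e₆, e₇, e₈, e₁₃, e₁₄}
… ∩ ⟦on e₁₀⟧ = {e₃, e₄, e₅, e₆, e₇, e₈, e₁₃, e₁₄} ∩ {e₀, e₁, e₃, e₄, e₅, e₈, e₁₁, e₁₂, e₁₃, e₁₄} = {e₃, e₄, e₅, e₈, e₁₃, e₁₄}
… ∩ ⟦who voted⟧ = {e₃, e₄, e₅, e₈, e₁₃, e₁₄} ∩ {e₀, e₃, e₅, e₇, e₈, e₉, e₁₃} = {e₃, e₅, e₈, e₁₃}
… ∩ ⟦hidden⟧ = {e₃, e₅, e₈, e₁₃} ∩ {e₄, e₅, e₇, e₈, e₁₁} = {e₅, e₈}
So ⟦hidden painter on e₁₀ who voted⟧ = {e₅, e₈}.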